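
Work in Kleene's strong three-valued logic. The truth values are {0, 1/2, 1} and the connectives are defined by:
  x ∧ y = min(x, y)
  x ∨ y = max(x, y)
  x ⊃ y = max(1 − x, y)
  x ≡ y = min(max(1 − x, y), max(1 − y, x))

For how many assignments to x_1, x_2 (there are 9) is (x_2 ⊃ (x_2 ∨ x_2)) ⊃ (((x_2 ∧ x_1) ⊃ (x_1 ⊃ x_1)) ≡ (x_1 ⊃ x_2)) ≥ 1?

4

x_1 = 0, x_2 = 0 ↦ 1  ≥
x_1 = 0, x_2 = 1/2 ↦ 1  ≥
x_1 = 0, x_2 = 1 ↦ 1  ≥
x_1 = 1/2, x_2 = 0 ↦ 1/2  <
x_1 = 1/2, x_2 = 1/2 ↦ 1/2  <
x_1 = 1/2, x_2 = 1 ↦ 1/2  <
x_1 = 1, x_2 = 0 ↦ 0  <
x_1 = 1, x_2 = 1/2 ↦ 1/2  <
x_1 = 1, x_2 = 1 ↦ 1  ≥
So 4 of the 9 assignments meet the threshold.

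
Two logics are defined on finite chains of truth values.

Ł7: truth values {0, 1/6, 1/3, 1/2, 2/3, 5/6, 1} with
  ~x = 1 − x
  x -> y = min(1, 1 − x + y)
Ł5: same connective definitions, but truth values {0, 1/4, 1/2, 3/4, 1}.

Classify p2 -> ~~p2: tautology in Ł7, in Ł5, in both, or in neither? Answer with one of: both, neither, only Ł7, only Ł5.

In Ł7: every assignment gives 1 — tautology.
In Ł5: every assignment gives 1 — tautology.

both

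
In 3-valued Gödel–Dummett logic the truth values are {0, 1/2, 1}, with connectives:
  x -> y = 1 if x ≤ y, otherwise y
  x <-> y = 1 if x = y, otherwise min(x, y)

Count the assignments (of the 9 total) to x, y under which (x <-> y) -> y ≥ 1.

x = 0, y = 0 ↦ 0  <
x = 0, y = 1/2 ↦ 1  ≥
x = 0, y = 1 ↦ 1  ≥
x = 1/2, y = 0 ↦ 1  ≥
x = 1/2, y = 1/2 ↦ 1/2  <
x = 1/2, y = 1 ↦ 1  ≥
x = 1, y = 0 ↦ 1  ≥
x = 1, y = 1/2 ↦ 1  ≥
x = 1, y = 1 ↦ 1  ≥
So 7 of the 9 assignments meet the threshold.

7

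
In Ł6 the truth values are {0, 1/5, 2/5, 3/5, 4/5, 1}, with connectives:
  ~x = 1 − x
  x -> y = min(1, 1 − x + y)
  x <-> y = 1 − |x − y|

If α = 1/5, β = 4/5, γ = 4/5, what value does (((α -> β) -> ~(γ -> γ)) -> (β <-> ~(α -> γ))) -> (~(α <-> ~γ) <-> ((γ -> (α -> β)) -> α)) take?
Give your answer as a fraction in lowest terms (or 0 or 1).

α -> β = 1/5 -> 4/5 = 1
γ -> γ = 4/5 -> 4/5 = 1
~(γ -> γ) = ~1 = 0
(α -> β) -> ~(γ -> γ) = 1 -> 0 = 0
α -> γ = 1/5 -> 4/5 = 1
~(α -> γ) = ~1 = 0
β <-> ~(α -> γ) = 4/5 <-> 0 = 1/5
((α -> β) -> ~(γ -> γ)) -> (β <-> ~(α -> γ)) = 0 -> 1/5 = 1
~γ = ~4/5 = 1/5
α <-> ~γ = 1/5 <-> 1/5 = 1
~(α <-> ~γ) = ~1 = 0
α -> β = 1/5 -> 4/5 = 1
γ -> (α -> β) = 4/5 -> 1 = 1
(γ -> (α -> β)) -> α = 1 -> 1/5 = 1/5
~(α <-> ~γ) <-> ((γ -> (α -> β)) -> α) = 0 <-> 1/5 = 4/5
(((α -> β) -> ~(γ -> γ)) -> (β <-> ~(α -> γ))) -> (~(α <-> ~γ) <-> ((γ -> (α -> β)) -> α)) = 1 -> 4/5 = 4/5

4/5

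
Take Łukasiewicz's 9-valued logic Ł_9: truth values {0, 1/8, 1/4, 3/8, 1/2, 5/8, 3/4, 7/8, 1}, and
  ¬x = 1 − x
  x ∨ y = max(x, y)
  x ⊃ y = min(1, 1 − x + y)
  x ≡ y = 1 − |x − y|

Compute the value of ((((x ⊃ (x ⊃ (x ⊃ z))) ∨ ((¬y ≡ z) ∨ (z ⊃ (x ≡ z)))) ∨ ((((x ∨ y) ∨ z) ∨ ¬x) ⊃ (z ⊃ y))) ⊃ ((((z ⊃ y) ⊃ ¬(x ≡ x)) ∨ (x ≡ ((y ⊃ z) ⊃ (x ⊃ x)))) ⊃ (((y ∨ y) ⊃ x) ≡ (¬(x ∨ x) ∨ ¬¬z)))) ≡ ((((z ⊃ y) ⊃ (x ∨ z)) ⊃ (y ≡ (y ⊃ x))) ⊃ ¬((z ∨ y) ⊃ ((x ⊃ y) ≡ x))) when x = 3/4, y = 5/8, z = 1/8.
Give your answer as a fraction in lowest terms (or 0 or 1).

x ⊃ z = 3/4 ⊃ 1/8 = 3/8
x ⊃ (x ⊃ z) = 3/4 ⊃ 3/8 = 5/8
x ⊃ (x ⊃ (x ⊃ z)) = 3/4 ⊃ 5/8 = 7/8
¬y = ¬5/8 = 3/8
¬y ≡ z = 3/8 ≡ 1/8 = 3/4
x ≡ z = 3/4 ≡ 1/8 = 3/8
z ⊃ (x ≡ z) = 1/8 ⊃ 3/8 = 1
(¬y ≡ z) ∨ (z ⊃ (x ≡ z)) = 3/4 ∨ 1 = 1
(x ⊃ (x ⊃ (x ⊃ z))) ∨ ((¬y ≡ z) ∨ (z ⊃ (x ≡ z))) = 7/8 ∨ 1 = 1
x ∨ y = 3/4 ∨ 5/8 = 3/4
(x ∨ y) ∨ z = 3/4 ∨ 1/8 = 3/4
¬x = ¬3/4 = 1/4
((x ∨ y) ∨ z) ∨ ¬x = 3/4 ∨ 1/4 = 3/4
z ⊃ y = 1/8 ⊃ 5/8 = 1
(((x ∨ y) ∨ z) ∨ ¬x) ⊃ (z ⊃ y) = 3/4 ⊃ 1 = 1
((x ⊃ (x ⊃ (x ⊃ z))) ∨ ((¬y ≡ z) ∨ (z ⊃ (x ≡ z)))) ∨ ((((x ∨ y) ∨ z) ∨ ¬x) ⊃ (z ⊃ y)) = 1 ∨ 1 = 1
z ⊃ y = 1/8 ⊃ 5/8 = 1
x ≡ x = 3/4 ≡ 3/4 = 1
¬(x ≡ x) = ¬1 = 0
(z ⊃ y) ⊃ ¬(x ≡ x) = 1 ⊃ 0 = 0
y ⊃ z = 5/8 ⊃ 1/8 = 1/2
x ⊃ x = 3/4 ⊃ 3/4 = 1
(y ⊃ z) ⊃ (x ⊃ x) = 1/2 ⊃ 1 = 1
x ≡ ((y ⊃ z) ⊃ (x ⊃ x)) = 3/4 ≡ 1 = 3/4
((z ⊃ y) ⊃ ¬(x ≡ x)) ∨ (x ≡ ((y ⊃ z) ⊃ (x ⊃ x))) = 0 ∨ 3/4 = 3/4
y ∨ y = 5/8 ∨ 5/8 = 5/8
(y ∨ y) ⊃ x = 5/8 ⊃ 3/4 = 1
x ∨ x = 3/4 ∨ 3/4 = 3/4
¬(x ∨ x) = ¬3/4 = 1/4
¬z = ¬1/8 = 7/8
¬¬z = ¬7/8 = 1/8
¬(x ∨ x) ∨ ¬¬z = 1/4 ∨ 1/8 = 1/4
((y ∨ y) ⊃ x) ≡ (¬(x ∨ x) ∨ ¬¬z) = 1 ≡ 1/4 = 1/4
(((z ⊃ y) ⊃ ¬(x ≡ x)) ∨ (x ≡ ((y ⊃ z) ⊃ (x ⊃ x)))) ⊃ (((y ∨ y) ⊃ x) ≡ (¬(x ∨ x) ∨ ¬¬z)) = 3/4 ⊃ 1/4 = 1/2
(((x ⊃ (x ⊃ (x ⊃ z))) ∨ ((¬y ≡ z) ∨ (z ⊃ (x ≡ z)))) ∨ ((((x ∨ y) ∨ z) ∨ ¬x) ⊃ (z ⊃ y))) ⊃ ((((z ⊃ y) ⊃ ¬(x ≡ x)) ∨ (x ≡ ((y ⊃ z) ⊃ (x ⊃ x)))) ⊃ (((y ∨ y) ⊃ x) ≡ (¬(x ∨ x) ∨ ¬¬z))) = 1 ⊃ 1/2 = 1/2
z ⊃ y = 1/8 ⊃ 5/8 = 1
x ∨ z = 3/4 ∨ 1/8 = 3/4
(z ⊃ y) ⊃ (x ∨ z) = 1 ⊃ 3/4 = 3/4
y ⊃ x = 5/8 ⊃ 3/4 = 1
y ≡ (y ⊃ x) = 5/8 ≡ 1 = 5/8
((z ⊃ y) ⊃ (x ∨ z)) ⊃ (y ≡ (y ⊃ x)) = 3/4 ⊃ 5/8 = 7/8
z ∨ y = 1/8 ∨ 5/8 = 5/8
x ⊃ y = 3/4 ⊃ 5/8 = 7/8
(x ⊃ y) ≡ x = 7/8 ≡ 3/4 = 7/8
(z ∨ y) ⊃ ((x ⊃ y) ≡ x) = 5/8 ⊃ 7/8 = 1
¬((z ∨ y) ⊃ ((x ⊃ y) ≡ x)) = ¬1 = 0
(((z ⊃ y) ⊃ (x ∨ z)) ⊃ (y ≡ (y ⊃ x))) ⊃ ¬((z ∨ y) ⊃ ((x ⊃ y) ≡ x)) = 7/8 ⊃ 0 = 1/8
((((x ⊃ (x ⊃ (x ⊃ z))) ∨ ((¬y ≡ z) ∨ (z ⊃ (x ≡ z)))) ∨ ((((x ∨ y) ∨ z) ∨ ¬x) ⊃ (z ⊃ y))) ⊃ ((((z ⊃ y) ⊃ ¬(x ≡ x)) ∨ (x ≡ ((y ⊃ z) ⊃ (x ⊃ x)))) ⊃ (((y ∨ y) ⊃ x) ≡ (¬(x ∨ x) ∨ ¬¬z)))) ≡ ((((z ⊃ y) ⊃ (x ∨ z)) ⊃ (y ≡ (y ⊃ x))) ⊃ ¬((z ∨ y) ⊃ ((x ⊃ y) ≡ x))) = 1/2 ≡ 1/8 = 5/8

5/8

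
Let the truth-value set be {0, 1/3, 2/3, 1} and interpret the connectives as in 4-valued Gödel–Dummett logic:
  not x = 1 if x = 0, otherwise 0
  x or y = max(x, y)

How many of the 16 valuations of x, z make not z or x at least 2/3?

10

x = 0, z = 0 ↦ 1  ≥
x = 0, z = 1/3 ↦ 0  <
x = 0, z = 2/3 ↦ 0  <
x = 0, z = 1 ↦ 0  <
x = 1/3, z = 0 ↦ 1  ≥
x = 1/3, z = 1/3 ↦ 1/3  <
x = 1/3, z = 2/3 ↦ 1/3  <
x = 1/3, z = 1 ↦ 1/3  <
x = 2/3, z = 0 ↦ 1  ≥
x = 2/3, z = 1/3 ↦ 2/3  ≥
x = 2/3, z = 2/3 ↦ 2/3  ≥
x = 2/3, z = 1 ↦ 2/3  ≥
x = 1, z = 0 ↦ 1  ≥
x = 1, z = 1/3 ↦ 1  ≥
x = 1, z = 2/3 ↦ 1  ≥
x = 1, z = 1 ↦ 1  ≥
So 10 of the 16 assignments meet the threshold.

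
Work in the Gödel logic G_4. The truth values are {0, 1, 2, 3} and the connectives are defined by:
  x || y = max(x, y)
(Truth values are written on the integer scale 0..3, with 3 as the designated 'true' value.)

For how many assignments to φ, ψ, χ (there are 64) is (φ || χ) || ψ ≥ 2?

56

value 3: 37 assignments (counts)
value 2: 19 assignments (counts)
value 1: 7 assignments
value 0: 1 assignment
So 56 of the 64 assignments meet the threshold.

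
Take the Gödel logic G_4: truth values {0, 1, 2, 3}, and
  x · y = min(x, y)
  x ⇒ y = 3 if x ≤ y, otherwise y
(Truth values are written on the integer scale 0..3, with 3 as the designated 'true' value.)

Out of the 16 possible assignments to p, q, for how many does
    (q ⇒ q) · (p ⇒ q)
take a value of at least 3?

p = 0, q = 0 ↦ 3  ≥
p = 0, q = 1 ↦ 3  ≥
p = 0, q = 2 ↦ 3  ≥
p = 0, q = 3 ↦ 3  ≥
p = 1, q = 0 ↦ 0  <
p = 1, q = 1 ↦ 3  ≥
p = 1, q = 2 ↦ 3  ≥
p = 1, q = 3 ↦ 3  ≥
p = 2, q = 0 ↦ 0  <
p = 2, q = 1 ↦ 1  <
p = 2, q = 2 ↦ 3  ≥
p = 2, q = 3 ↦ 3  ≥
p = 3, q = 0 ↦ 0  <
p = 3, q = 1 ↦ 1  <
p = 3, q = 2 ↦ 2  <
p = 3, q = 3 ↦ 3  ≥
So 10 of the 16 assignments meet the threshold.

10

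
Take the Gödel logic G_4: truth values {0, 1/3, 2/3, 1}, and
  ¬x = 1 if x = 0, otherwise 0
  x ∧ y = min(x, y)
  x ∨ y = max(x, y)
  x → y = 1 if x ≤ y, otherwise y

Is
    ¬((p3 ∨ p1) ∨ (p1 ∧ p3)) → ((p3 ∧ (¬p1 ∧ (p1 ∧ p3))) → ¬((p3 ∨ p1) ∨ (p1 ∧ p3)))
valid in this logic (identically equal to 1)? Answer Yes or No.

p1 = 0, p3 = 0 ↦ 1
p1 = 0, p3 = 1/3 ↦ 1
p1 = 0, p3 = 2/3 ↦ 1
p1 = 0, p3 = 1 ↦ 1
p1 = 1/3, p3 = 0 ↦ 1
p1 = 1/3, p3 = 1/3 ↦ 1
p1 = 1/3, p3 = 2/3 ↦ 1
p1 = 1/3, p3 = 1 ↦ 1
p1 = 2/3, p3 = 0 ↦ 1
p1 = 2/3, p3 = 1/3 ↦ 1
p1 = 2/3, p3 = 2/3 ↦ 1
p1 = 2/3, p3 = 1 ↦ 1
p1 = 1, p3 = 0 ↦ 1
p1 = 1, p3 = 1/3 ↦ 1
p1 = 1, p3 = 2/3 ↦ 1
p1 = 1, p3 = 1 ↦ 1
Every assignment gives a value ≥ 1.

Yes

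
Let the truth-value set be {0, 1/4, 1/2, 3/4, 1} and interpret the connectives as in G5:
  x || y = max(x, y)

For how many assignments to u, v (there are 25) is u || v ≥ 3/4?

value 1: 9 assignments (counts)
value 3/4: 7 assignments (counts)
value 1/2: 5 assignments
value 1/4: 3 assignments
value 0: 1 assignment
So 16 of the 25 assignments meet the threshold.

16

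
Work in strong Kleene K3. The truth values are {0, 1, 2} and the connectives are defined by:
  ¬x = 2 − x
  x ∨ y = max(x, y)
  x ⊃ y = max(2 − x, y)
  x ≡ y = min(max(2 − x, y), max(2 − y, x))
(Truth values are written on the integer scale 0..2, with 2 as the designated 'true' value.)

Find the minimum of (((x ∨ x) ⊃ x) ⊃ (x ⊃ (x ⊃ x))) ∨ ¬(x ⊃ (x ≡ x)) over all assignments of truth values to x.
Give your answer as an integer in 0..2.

Take x = 1:
x ∨ x = 1 ∨ 1 = 1
(x ∨ x) ⊃ x = 1 ⊃ 1 = 1
x ⊃ x = 1 ⊃ 1 = 1
x ⊃ (x ⊃ x) = 1 ⊃ 1 = 1
((x ∨ x) ⊃ x) ⊃ (x ⊃ (x ⊃ x)) = 1 ⊃ 1 = 1
x ≡ x = 1 ≡ 1 = 1
x ⊃ (x ≡ x) = 1 ⊃ 1 = 1
¬(x ⊃ (x ≡ x)) = ¬1 = 1
(((x ∨ x) ⊃ x) ⊃ (x ⊃ (x ⊃ x))) ∨ ¬(x ⊃ (x ≡ x)) = 1 ∨ 1 = 1
No assignment yields a value below 1, so this is the minimum.

1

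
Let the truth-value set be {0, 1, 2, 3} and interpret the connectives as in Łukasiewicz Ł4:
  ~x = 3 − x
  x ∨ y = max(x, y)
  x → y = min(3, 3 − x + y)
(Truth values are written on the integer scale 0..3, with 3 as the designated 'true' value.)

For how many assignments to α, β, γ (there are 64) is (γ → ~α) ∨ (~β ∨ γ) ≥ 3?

value 3: 55 assignments (counts)
value 2: 9 assignments
So 55 of the 64 assignments meet the threshold.

55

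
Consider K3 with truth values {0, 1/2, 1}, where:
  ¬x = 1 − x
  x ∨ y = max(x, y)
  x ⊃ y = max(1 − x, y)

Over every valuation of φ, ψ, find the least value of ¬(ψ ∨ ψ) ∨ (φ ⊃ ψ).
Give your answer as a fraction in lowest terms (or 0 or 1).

1/2

Take φ = 1/2, ψ = 1/2:
ψ ∨ ψ = 1/2 ∨ 1/2 = 1/2
¬(ψ ∨ ψ) = ¬1/2 = 1/2
φ ⊃ ψ = 1/2 ⊃ 1/2 = 1/2
¬(ψ ∨ ψ) ∨ (φ ⊃ ψ) = 1/2 ∨ 1/2 = 1/2
No assignment yields a value below 1/2, so this is the minimum.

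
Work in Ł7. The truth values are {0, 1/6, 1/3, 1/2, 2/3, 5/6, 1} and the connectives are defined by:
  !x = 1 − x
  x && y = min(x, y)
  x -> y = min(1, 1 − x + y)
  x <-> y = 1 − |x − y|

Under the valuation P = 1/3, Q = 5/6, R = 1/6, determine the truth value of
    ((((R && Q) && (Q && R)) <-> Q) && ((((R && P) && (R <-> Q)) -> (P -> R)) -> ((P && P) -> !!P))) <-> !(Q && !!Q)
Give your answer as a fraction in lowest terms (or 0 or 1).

R && Q = 1/6 && 5/6 = 1/6
Q && R = 5/6 && 1/6 = 1/6
(R && Q) && (Q && R) = 1/6 && 1/6 = 1/6
((R && Q) && (Q && R)) <-> Q = 1/6 <-> 5/6 = 1/3
R && P = 1/6 && 1/3 = 1/6
R <-> Q = 1/6 <-> 5/6 = 1/3
(R && P) && (R <-> Q) = 1/6 && 1/3 = 1/6
P -> R = 1/3 -> 1/6 = 5/6
((R && P) && (R <-> Q)) -> (P -> R) = 1/6 -> 5/6 = 1
P && P = 1/3 && 1/3 = 1/3
!P = !1/3 = 2/3
!!P = !2/3 = 1/3
(P && P) -> !!P = 1/3 -> 1/3 = 1
(((R && P) && (R <-> Q)) -> (P -> R)) -> ((P && P) -> !!P) = 1 -> 1 = 1
(((R && Q) && (Q && R)) <-> Q) && ((((R && P) && (R <-> Q)) -> (P -> R)) -> ((P && P) -> !!P)) = 1/3 && 1 = 1/3
!Q = !5/6 = 1/6
!!Q = !1/6 = 5/6
Q && !!Q = 5/6 && 5/6 = 5/6
!(Q && !!Q) = !5/6 = 1/6
((((R && Q) && (Q && R)) <-> Q) && ((((R && P) && (R <-> Q)) -> (P -> R)) -> ((P && P) -> !!P))) <-> !(Q && !!Q) = 1/3 <-> 1/6 = 5/6

5/6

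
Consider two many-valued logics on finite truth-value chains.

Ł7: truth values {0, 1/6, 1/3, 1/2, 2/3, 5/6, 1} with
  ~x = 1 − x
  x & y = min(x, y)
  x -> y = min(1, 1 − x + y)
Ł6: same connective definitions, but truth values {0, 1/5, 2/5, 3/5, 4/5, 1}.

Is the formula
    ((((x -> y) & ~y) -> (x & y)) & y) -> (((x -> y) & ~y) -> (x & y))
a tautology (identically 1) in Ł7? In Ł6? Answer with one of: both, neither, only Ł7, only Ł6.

In Ł7: every assignment gives 1 — tautology.
In Ł6: every assignment gives 1 — tautology.

both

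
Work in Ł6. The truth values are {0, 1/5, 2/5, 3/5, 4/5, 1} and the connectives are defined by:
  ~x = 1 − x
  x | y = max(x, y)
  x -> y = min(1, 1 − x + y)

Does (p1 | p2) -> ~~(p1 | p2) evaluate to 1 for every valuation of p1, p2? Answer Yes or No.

At p1 = 4/5, p2 = 3/5, for instance:
p1 | p2 = 4/5 | 3/5 = 4/5
~(p1 | p2) = ~4/5 = 1/5
~~(p1 | p2) = ~1/5 = 4/5
(p1 | p2) -> ~~(p1 | p2) = 4/5 -> 4/5 = 1
and checking the remaining 35 assignments likewise gives ≥ 1 in every case.

Yes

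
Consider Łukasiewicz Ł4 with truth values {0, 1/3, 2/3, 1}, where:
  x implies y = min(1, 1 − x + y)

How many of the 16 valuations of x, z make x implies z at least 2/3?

13

x = 0, z = 0 ↦ 1  ≥
x = 0, z = 1/3 ↦ 1  ≥
x = 0, z = 2/3 ↦ 1  ≥
x = 0, z = 1 ↦ 1  ≥
x = 1/3, z = 0 ↦ 2/3  ≥
x = 1/3, z = 1/3 ↦ 1  ≥
x = 1/3, z = 2/3 ↦ 1  ≥
x = 1/3, z = 1 ↦ 1  ≥
x = 2/3, z = 0 ↦ 1/3  <
x = 2/3, z = 1/3 ↦ 2/3  ≥
x = 2/3, z = 2/3 ↦ 1  ≥
x = 2/3, z = 1 ↦ 1  ≥
x = 1, z = 0 ↦ 0  <
x = 1, z = 1/3 ↦ 1/3  <
x = 1, z = 2/3 ↦ 2/3  ≥
x = 1, z = 1 ↦ 1  ≥
So 13 of the 16 assignments meet the threshold.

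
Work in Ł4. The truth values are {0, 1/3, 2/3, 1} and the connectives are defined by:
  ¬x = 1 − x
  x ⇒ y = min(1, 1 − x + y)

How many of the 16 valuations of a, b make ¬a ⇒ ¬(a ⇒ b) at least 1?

6

a = 0, b = 0 ↦ 0  <
a = 0, b = 1/3 ↦ 0  <
a = 0, b = 2/3 ↦ 0  <
a = 0, b = 1 ↦ 0  <
a = 1/3, b = 0 ↦ 2/3  <
a = 1/3, b = 1/3 ↦ 1/3  <
a = 1/3, b = 2/3 ↦ 1/3  <
a = 1/3, b = 1 ↦ 1/3  <
a = 2/3, b = 0 ↦ 1  ≥
a = 2/3, b = 1/3 ↦ 1  ≥
a = 2/3, b = 2/3 ↦ 2/3  <
a = 2/3, b = 1 ↦ 2/3  <
a = 1, b = 0 ↦ 1  ≥
a = 1, b = 1/3 ↦ 1  ≥
a = 1, b = 2/3 ↦ 1  ≥
a = 1, b = 1 ↦ 1  ≥
So 6 of the 16 assignments meet the threshold.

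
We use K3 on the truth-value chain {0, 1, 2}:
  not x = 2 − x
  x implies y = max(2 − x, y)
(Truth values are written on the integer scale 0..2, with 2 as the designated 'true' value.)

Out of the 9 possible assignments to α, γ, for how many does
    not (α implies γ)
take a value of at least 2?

1

α = 0, γ = 0 ↦ 0  <
α = 0, γ = 1 ↦ 0  <
α = 0, γ = 2 ↦ 0  <
α = 1, γ = 0 ↦ 1  <
α = 1, γ = 1 ↦ 1  <
α = 1, γ = 2 ↦ 0  <
α = 2, γ = 0 ↦ 2  ≥
α = 2, γ = 1 ↦ 1  <
α = 2, γ = 2 ↦ 0  <
So 1 of the 9 assignments meets the threshold.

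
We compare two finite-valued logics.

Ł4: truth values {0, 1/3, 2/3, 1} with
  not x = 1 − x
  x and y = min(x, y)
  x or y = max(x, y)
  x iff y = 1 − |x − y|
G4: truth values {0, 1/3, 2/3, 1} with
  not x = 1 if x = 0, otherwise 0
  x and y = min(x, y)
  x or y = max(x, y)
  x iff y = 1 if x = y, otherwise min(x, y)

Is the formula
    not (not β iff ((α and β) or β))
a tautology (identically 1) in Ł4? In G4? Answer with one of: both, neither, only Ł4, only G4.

In Ł4: at α = 0, β = 1/3 the value is 1/3 — not a tautology.
In G4: every assignment gives 1 — tautology.

only G4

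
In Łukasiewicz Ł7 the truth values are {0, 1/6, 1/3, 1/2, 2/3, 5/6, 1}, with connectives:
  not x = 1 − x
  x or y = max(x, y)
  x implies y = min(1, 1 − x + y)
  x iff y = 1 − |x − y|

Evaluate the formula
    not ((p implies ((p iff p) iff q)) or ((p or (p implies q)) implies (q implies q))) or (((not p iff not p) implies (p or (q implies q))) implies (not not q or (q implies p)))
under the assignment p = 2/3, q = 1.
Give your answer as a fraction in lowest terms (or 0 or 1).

1

p iff p = 2/3 iff 2/3 = 1
(p iff p) iff q = 1 iff 1 = 1
p implies ((p iff p) iff q) = 2/3 implies 1 = 1
p implies q = 2/3 implies 1 = 1
p or (p implies q) = 2/3 or 1 = 1
q implies q = 1 implies 1 = 1
(p or (p implies q)) implies (q implies q) = 1 implies 1 = 1
(p implies ((p iff p) iff q)) or ((p or (p implies q)) implies (q implies q)) = 1 or 1 = 1
not ((p implies ((p iff p) iff q)) or ((p or (p implies q)) implies (q implies q))) = not 1 = 0
not p = not 2/3 = 1/3
not p = not 2/3 = 1/3
not p iff not p = 1/3 iff 1/3 = 1
q implies q = 1 implies 1 = 1
p or (q implies q) = 2/3 or 1 = 1
(not p iff not p) implies (p or (q implies q)) = 1 implies 1 = 1
not q = not 1 = 0
not not q = not 0 = 1
q implies p = 1 implies 2/3 = 2/3
not not q or (q implies p) = 1 or 2/3 = 1
((not p iff not p) implies (p or (q implies q))) implies (not not q or (q implies p)) = 1 implies 1 = 1
not ((p implies ((p iff p) iff q)) or ((p or (p implies q)) implies (q implies q))) or (((not p iff not p) implies (p or (q implies q))) implies (not not q or (q implies p))) = 0 or 1 = 1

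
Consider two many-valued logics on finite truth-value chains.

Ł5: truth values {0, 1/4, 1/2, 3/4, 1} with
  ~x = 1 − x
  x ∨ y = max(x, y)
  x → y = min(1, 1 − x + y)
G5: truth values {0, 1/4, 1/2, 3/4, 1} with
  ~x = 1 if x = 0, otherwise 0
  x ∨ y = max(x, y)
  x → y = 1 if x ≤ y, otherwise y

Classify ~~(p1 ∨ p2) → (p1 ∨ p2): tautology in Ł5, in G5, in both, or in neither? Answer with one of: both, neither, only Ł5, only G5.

only Ł5

In Ł5: every assignment gives 1 — tautology.
In G5: at p1 = 0, p2 = 1/4 the value is 1/4 — not a tautology.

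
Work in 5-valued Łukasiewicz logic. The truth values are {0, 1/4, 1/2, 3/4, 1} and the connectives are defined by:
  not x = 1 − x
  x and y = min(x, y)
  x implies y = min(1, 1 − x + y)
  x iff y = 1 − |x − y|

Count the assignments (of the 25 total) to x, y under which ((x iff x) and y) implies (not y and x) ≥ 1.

value 1: 12 assignments (counts)
value 3/4: 2 assignments
value 1/2: 5 assignments
value 1/4: 1 assignment
value 0: 5 assignments
So 12 of the 25 assignments meet the threshold.

12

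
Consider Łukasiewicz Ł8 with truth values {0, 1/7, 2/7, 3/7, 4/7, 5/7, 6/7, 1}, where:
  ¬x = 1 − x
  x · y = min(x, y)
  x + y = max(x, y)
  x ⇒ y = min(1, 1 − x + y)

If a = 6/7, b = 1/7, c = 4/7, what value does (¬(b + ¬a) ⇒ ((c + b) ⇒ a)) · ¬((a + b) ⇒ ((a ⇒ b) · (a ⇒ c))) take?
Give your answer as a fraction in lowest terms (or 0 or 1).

4/7

¬a = ¬6/7 = 1/7
b + ¬a = 1/7 + 1/7 = 1/7
¬(b + ¬a) = ¬1/7 = 6/7
c + b = 4/7 + 1/7 = 4/7
(c + b) ⇒ a = 4/7 ⇒ 6/7 = 1
¬(b + ¬a) ⇒ ((c + b) ⇒ a) = 6/7 ⇒ 1 = 1
a + b = 6/7 + 1/7 = 6/7
a ⇒ b = 6/7 ⇒ 1/7 = 2/7
a ⇒ c = 6/7 ⇒ 4/7 = 5/7
(a ⇒ b) · (a ⇒ c) = 2/7 · 5/7 = 2/7
(a + b) ⇒ ((a ⇒ b) · (a ⇒ c)) = 6/7 ⇒ 2/7 = 3/7
¬((a + b) ⇒ ((a ⇒ b) · (a ⇒ c))) = ¬3/7 = 4/7
(¬(b + ¬a) ⇒ ((c + b) ⇒ a)) · ¬((a + b) ⇒ ((a ⇒ b) · (a ⇒ c))) = 1 · 4/7 = 4/7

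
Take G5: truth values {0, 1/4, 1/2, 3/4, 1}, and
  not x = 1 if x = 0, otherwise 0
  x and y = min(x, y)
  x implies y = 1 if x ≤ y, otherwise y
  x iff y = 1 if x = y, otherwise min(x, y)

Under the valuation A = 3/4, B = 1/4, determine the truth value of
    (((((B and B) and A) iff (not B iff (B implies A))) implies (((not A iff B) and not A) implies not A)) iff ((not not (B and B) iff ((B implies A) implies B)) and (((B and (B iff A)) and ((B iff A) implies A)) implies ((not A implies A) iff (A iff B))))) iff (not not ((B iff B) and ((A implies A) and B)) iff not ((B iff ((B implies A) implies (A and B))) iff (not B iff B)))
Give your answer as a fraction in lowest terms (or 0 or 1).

1/4

B and B = 1/4 and 1/4 = 1/4
(B and B) and A = 1/4 and 3/4 = 1/4
not B = not 1/4 = 0
B implies A = 1/4 implies 3/4 = 1
not B iff (B implies A) = 0 iff 1 = 0
((B and B) and A) iff (not B iff (B implies A)) = 1/4 iff 0 = 0
not A = not 3/4 = 0
not A iff B = 0 iff 1/4 = 0
not A = not 3/4 = 0
(not A iff B) and not A = 0 and 0 = 0
not A = not 3/4 = 0
((not A iff B) and not A) implies not A = 0 implies 0 = 1
(((B and B) and A) iff (not B iff (B implies A))) implies (((not A iff B) and not A) implies not A) = 0 implies 1 = 1
B and B = 1/4 and 1/4 = 1/4
not (B and B) = not 1/4 = 0
not not (B and B) = not 0 = 1
B implies A = 1/4 implies 3/4 = 1
(B implies A) implies B = 1 implies 1/4 = 1/4
not not (B and B) iff ((B implies A) implies B) = 1 iff 1/4 = 1/4
B iff A = 1/4 iff 3/4 = 1/4
B and (B iff A) = 1/4 and 1/4 = 1/4
B iff A = 1/4 iff 3/4 = 1/4
(B iff A) implies A = 1/4 implies 3/4 = 1
(B and (B iff A)) and ((B iff A) implies A) = 1/4 and 1 = 1/4
not A = not 3/4 = 0
not A implies A = 0 implies 3/4 = 1
A iff B = 3/4 iff 1/4 = 1/4
(not A implies A) iff (A iff B) = 1 iff 1/4 = 1/4
((B and (B iff A)) and ((B iff A) implies A)) implies ((not A implies A) iff (A iff B)) = 1/4 implies 1/4 = 1
(not not (B and B) iff ((B implies A) implies B)) and (((B and (B iff A)) and ((B iff A) implies A)) implies ((not A implies A) iff (A iff B))) = 1/4 and 1 = 1/4
((((B and B) and A) iff (not B iff (B implies A))) implies (((not A iff B) and not A) implies not A)) iff ((not not (B and B) iff ((B implies A) implies B)) and (((B and (B iff A)) and ((B iff A) implies A)) implies ((not A implies A) iff (A iff B)))) = 1 iff 1/4 = 1/4
B iff B = 1/4 iff 1/4 = 1
A implies A = 3/4 implies 3/4 = 1
(A implies A) and B = 1 and 1/4 = 1/4
(B iff B) and ((A implies A) and B) = 1 and 1/4 = 1/4
not ((B iff B) and ((A implies A) and B)) = not 1/4 = 0
not not ((B iff B) and ((A implies A) and B)) = not 0 = 1
B implies A = 1/4 implies 3/4 = 1
A and B = 3/4 and 1/4 = 1/4
(B implies A) implies (A and B) = 1 implies 1/4 = 1/4
B iff ((B implies A) implies (A and B)) = 1/4 iff 1/4 = 1
not B = not 1/4 = 0
not B iff B = 0 iff 1/4 = 0
(B iff ((B implies A) implies (A and B))) iff (not B iff B) = 1 iff 0 = 0
not ((B iff ((B implies A) implies (A and B))) iff (not B iff B)) = not 0 = 1
not not ((B iff B) and ((A implies A) and B)) iff not ((B iff ((B implies A) implies (A and B))) iff (not B iff B)) = 1 iff 1 = 1
(((((B and B) and A) iff (not B iff (B implies A))) implies (((not A iff B) and not A) implies not A)) iff ((not not (B and B) iff ((B implies A) implies B)) and (((B and (B iff A)) and ((B iff A) implies A)) implies ((not A implies A) iff (A iff B))))) iff (not not ((B iff B) and ((A implies A) and B)) iff not ((B iff ((B implies A) implies (A and B))) iff (not B iff B))) = 1/4 iff 1 = 1/4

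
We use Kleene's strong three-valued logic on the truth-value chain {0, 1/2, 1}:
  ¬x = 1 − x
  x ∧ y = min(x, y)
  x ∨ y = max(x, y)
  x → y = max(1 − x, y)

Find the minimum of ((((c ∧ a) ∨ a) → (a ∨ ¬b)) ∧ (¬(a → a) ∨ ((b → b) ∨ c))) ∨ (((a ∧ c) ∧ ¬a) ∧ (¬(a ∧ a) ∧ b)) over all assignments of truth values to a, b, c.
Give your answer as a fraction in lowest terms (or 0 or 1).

1/2

Take a = 0, b = 1/2, c = 0:
c ∧ a = 0 ∧ 0 = 0
(c ∧ a) ∨ a = 0 ∨ 0 = 0
¬b = ¬1/2 = 1/2
a ∨ ¬b = 0 ∨ 1/2 = 1/2
((c ∧ a) ∨ a) → (a ∨ ¬b) = 0 → 1/2 = 1
a → a = 0 → 0 = 1
¬(a → a) = ¬1 = 0
b → b = 1/2 → 1/2 = 1/2
(b → b) ∨ c = 1/2 ∨ 0 = 1/2
¬(a → a) ∨ ((b → b) ∨ c) = 0 ∨ 1/2 = 1/2
(((c ∧ a) ∨ a) → (a ∨ ¬b)) ∧ (¬(a → a) ∨ ((b → b) ∨ c)) = 1 ∧ 1/2 = 1/2
a ∧ c = 0 ∧ 0 = 0
¬a = ¬0 = 1
(a ∧ c) ∧ ¬a = 0 ∧ 1 = 0
a ∧ a = 0 ∧ 0 = 0
¬(a ∧ a) = ¬0 = 1
¬(a ∧ a) ∧ b = 1 ∧ 1/2 = 1/2
((a ∧ c) ∧ ¬a) ∧ (¬(a ∧ a) ∧ b) = 0 ∧ 1/2 = 0
((((c ∧ a) ∨ a) → (a ∨ ¬b)) ∧ (¬(a → a) ∨ ((b → b) ∨ c))) ∨ (((a ∧ c) ∧ ¬a) ∧ (¬(a ∧ a) ∧ b)) = 1/2 ∨ 0 = 1/2
No assignment yields a value below 1/2, so this is the minimum.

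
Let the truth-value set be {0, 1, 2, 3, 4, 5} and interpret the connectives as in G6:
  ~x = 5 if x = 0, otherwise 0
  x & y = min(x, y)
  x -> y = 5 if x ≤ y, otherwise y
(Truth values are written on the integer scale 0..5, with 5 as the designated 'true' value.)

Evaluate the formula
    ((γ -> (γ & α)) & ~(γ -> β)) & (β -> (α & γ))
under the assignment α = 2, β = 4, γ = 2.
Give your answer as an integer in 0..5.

γ & α = 2 & 2 = 2
γ -> (γ & α) = 2 -> 2 = 5
γ -> β = 2 -> 4 = 5
~(γ -> β) = ~5 = 0
(γ -> (γ & α)) & ~(γ -> β) = 5 & 0 = 0
α & γ = 2 & 2 = 2
β -> (α & γ) = 4 -> 2 = 2
((γ -> (γ & α)) & ~(γ -> β)) & (β -> (α & γ)) = 0 & 2 = 0

0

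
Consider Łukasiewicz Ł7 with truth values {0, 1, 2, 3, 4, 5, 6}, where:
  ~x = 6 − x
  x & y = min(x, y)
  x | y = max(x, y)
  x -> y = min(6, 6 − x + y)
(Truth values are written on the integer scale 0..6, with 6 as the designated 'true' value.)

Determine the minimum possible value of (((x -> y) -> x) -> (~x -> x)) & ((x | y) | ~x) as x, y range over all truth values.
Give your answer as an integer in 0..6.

Take x = 3, y = 0:
x -> y = 3 -> 0 = 3
(x -> y) -> x = 3 -> 3 = 6
~x = ~3 = 3
~x -> x = 3 -> 3 = 6
((x -> y) -> x) -> (~x -> x) = 6 -> 6 = 6
x | y = 3 | 0 = 3
~x = ~3 = 3
(x | y) | ~x = 3 | 3 = 3
(((x -> y) -> x) -> (~x -> x)) & ((x | y) | ~x) = 6 & 3 = 3
No assignment yields a value below 3, so this is the minimum.

3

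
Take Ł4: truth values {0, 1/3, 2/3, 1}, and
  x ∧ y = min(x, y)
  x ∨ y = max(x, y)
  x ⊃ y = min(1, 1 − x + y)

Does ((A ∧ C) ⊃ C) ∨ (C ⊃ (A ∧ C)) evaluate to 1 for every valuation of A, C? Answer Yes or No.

A = 0, C = 0 ↦ 1
A = 0, C = 1/3 ↦ 1
A = 0, C = 2/3 ↦ 1
A = 0, C = 1 ↦ 1
A = 1/3, C = 0 ↦ 1
A = 1/3, C = 1/3 ↦ 1
A = 1/3, C = 2/3 ↦ 1
A = 1/3, C = 1 ↦ 1
A = 2/3, C = 0 ↦ 1
A = 2/3, C = 1/3 ↦ 1
A = 2/3, C = 2/3 ↦ 1
A = 2/3, C = 1 ↦ 1
A = 1, C = 0 ↦ 1
A = 1, C = 1/3 ↦ 1
A = 1, C = 2/3 ↦ 1
A = 1, C = 1 ↦ 1
Every assignment gives a value ≥ 1.

Yes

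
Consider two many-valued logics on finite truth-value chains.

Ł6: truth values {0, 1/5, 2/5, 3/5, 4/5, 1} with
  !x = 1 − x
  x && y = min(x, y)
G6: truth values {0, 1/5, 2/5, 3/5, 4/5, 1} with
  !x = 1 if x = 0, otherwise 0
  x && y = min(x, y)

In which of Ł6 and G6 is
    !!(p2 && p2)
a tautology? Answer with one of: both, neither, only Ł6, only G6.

In Ł6: at p2 = 0 the value is 0 — not a tautology.
In G6: at p2 = 0 the value is 0 — not a tautology.

neither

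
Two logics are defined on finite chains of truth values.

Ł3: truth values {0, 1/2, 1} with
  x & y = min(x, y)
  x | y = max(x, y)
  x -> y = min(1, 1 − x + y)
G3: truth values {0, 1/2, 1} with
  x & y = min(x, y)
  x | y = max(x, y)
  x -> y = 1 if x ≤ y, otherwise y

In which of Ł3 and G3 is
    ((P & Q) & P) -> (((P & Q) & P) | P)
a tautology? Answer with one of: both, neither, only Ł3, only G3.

In Ł3: every assignment gives 1 — tautology.
In G3: every assignment gives 1 — tautology.

both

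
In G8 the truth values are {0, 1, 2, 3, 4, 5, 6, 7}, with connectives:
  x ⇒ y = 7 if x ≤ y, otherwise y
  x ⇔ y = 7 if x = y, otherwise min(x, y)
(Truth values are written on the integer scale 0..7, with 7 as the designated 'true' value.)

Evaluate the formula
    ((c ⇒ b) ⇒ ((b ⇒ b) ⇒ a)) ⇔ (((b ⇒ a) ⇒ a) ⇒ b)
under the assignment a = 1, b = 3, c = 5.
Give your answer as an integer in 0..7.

c ⇒ b = 5 ⇒ 3 = 3
b ⇒ b = 3 ⇒ 3 = 7
(b ⇒ b) ⇒ a = 7 ⇒ 1 = 1
(c ⇒ b) ⇒ ((b ⇒ b) ⇒ a) = 3 ⇒ 1 = 1
b ⇒ a = 3 ⇒ 1 = 1
(b ⇒ a) ⇒ a = 1 ⇒ 1 = 7
((b ⇒ a) ⇒ a) ⇒ b = 7 ⇒ 3 = 3
((c ⇒ b) ⇒ ((b ⇒ b) ⇒ a)) ⇔ (((b ⇒ a) ⇒ a) ⇒ b) = 1 ⇔ 3 = 1

1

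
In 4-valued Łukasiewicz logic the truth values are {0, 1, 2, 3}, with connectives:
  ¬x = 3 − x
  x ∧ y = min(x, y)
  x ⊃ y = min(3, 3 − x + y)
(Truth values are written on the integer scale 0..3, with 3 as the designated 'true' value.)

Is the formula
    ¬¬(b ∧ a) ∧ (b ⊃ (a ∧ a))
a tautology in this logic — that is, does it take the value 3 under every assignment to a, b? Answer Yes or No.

Counterexample: take a = 0, b = 0.
b ∧ a = 0 ∧ 0 = 0
¬(b ∧ a) = ¬0 = 3
¬¬(b ∧ a) = ¬3 = 0
a ∧ a = 0 ∧ 0 = 0
b ⊃ (a ∧ a) = 0 ⊃ 0 = 3
¬¬(b ∧ a) ∧ (b ⊃ (a ∧ a)) = 0 ∧ 3 = 0
This gives 0 ≠ 3.

No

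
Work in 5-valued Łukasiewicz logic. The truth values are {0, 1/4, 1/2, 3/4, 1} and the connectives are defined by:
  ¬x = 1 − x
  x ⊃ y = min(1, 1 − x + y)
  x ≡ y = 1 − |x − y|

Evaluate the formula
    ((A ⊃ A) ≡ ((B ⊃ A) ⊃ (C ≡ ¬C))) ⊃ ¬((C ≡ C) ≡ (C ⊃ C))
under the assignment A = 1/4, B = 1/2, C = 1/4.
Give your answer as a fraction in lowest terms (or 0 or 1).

1/4

A ⊃ A = 1/4 ⊃ 1/4 = 1
B ⊃ A = 1/2 ⊃ 1/4 = 3/4
¬C = ¬1/4 = 3/4
C ≡ ¬C = 1/4 ≡ 3/4 = 1/2
(B ⊃ A) ⊃ (C ≡ ¬C) = 3/4 ⊃ 1/2 = 3/4
(A ⊃ A) ≡ ((B ⊃ A) ⊃ (C ≡ ¬C)) = 1 ≡ 3/4 = 3/4
C ≡ C = 1/4 ≡ 1/4 = 1
C ⊃ C = 1/4 ⊃ 1/4 = 1
(C ≡ C) ≡ (C ⊃ C) = 1 ≡ 1 = 1
¬((C ≡ C) ≡ (C ⊃ C)) = ¬1 = 0
((A ⊃ A) ≡ ((B ⊃ A) ⊃ (C ≡ ¬C))) ⊃ ¬((C ≡ C) ≡ (C ⊃ C)) = 3/4 ⊃ 0 = 1/4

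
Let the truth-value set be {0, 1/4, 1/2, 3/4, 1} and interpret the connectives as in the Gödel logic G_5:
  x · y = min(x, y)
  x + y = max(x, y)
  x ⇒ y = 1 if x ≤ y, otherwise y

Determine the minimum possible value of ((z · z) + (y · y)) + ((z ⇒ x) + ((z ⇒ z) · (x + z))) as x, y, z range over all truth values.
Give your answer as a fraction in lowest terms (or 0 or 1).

1/4

Take x = 0, y = 0, z = 1/4:
z · z = 1/4 · 1/4 = 1/4
y · y = 0 · 0 = 0
(z · z) + (y · y) = 1/4 + 0 = 1/4
z ⇒ x = 1/4 ⇒ 0 = 0
z ⇒ z = 1/4 ⇒ 1/4 = 1
x + z = 0 + 1/4 = 1/4
(z ⇒ z) · (x + z) = 1 · 1/4 = 1/4
(z ⇒ x) + ((z ⇒ z) · (x + z)) = 0 + 1/4 = 1/4
((z · z) + (y · y)) + ((z ⇒ x) + ((z ⇒ z) · (x + z))) = 1/4 + 1/4 = 1/4
No assignment yields a value below 1/4, so this is the minimum.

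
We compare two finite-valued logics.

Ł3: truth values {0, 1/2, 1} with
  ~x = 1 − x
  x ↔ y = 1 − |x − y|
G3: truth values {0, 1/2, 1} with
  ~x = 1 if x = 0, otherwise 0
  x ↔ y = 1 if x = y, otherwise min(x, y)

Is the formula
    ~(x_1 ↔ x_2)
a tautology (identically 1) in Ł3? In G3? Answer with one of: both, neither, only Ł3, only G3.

neither

In Ł3: at x_1 = 0, x_2 = 0 the value is 0 — not a tautology.
In G3: at x_1 = 0, x_2 = 0 the value is 0 — not a tautology.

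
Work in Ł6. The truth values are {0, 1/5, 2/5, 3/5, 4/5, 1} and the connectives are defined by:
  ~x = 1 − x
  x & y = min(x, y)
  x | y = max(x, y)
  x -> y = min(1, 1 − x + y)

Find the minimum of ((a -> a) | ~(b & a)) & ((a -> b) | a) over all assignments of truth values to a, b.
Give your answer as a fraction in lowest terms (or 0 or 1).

3/5

Take a = 2/5, b = 0:
a -> a = 2/5 -> 2/5 = 1
b & a = 0 & 2/5 = 0
~(b & a) = ~0 = 1
(a -> a) | ~(b & a) = 1 | 1 = 1
a -> b = 2/5 -> 0 = 3/5
(a -> b) | a = 3/5 | 2/5 = 3/5
((a -> a) | ~(b & a)) & ((a -> b) | a) = 1 & 3/5 = 3/5
No assignment yields a value below 3/5, so this is the minimum.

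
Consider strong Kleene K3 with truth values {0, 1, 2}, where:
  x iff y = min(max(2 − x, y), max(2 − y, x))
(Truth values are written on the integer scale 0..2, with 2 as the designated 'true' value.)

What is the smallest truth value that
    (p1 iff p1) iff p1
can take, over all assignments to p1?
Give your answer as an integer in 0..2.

0

Take p1 = 0:
p1 iff p1 = 0 iff 0 = 2
(p1 iff p1) iff p1 = 2 iff 0 = 0
No assignment yields a value below 0, so this is the minimum.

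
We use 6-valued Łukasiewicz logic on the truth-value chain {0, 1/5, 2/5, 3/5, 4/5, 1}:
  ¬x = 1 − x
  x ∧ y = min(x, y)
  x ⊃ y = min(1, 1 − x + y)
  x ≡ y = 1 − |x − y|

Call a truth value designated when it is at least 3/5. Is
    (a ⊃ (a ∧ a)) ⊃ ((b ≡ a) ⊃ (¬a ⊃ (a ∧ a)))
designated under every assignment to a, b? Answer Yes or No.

Counterexample: take a = 0, b = 0.
a ∧ a = 0 ∧ 0 = 0
a ⊃ (a ∧ a) = 0 ⊃ 0 = 1
b ≡ a = 0 ≡ 0 = 1
¬a = ¬0 = 1
a ∧ a = 0 ∧ 0 = 0
¬a ⊃ (a ∧ a) = 1 ⊃ 0 = 0
(b ≡ a) ⊃ (¬a ⊃ (a ∧ a)) = 1 ⊃ 0 = 0
(a ⊃ (a ∧ a)) ⊃ ((b ≡ a) ⊃ (¬a ⊃ (a ∧ a))) = 1 ⊃ 0 = 0
This gives 0, which is below 3/5.

No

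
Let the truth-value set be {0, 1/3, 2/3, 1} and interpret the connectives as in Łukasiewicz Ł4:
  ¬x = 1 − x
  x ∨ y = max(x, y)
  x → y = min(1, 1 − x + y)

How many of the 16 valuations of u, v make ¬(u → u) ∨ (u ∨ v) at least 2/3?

u = 0, v = 0 ↦ 0  <
u = 0, v = 1/3 ↦ 1/3  <
u = 0, v = 2/3 ↦ 2/3  ≥
u = 0, v = 1 ↦ 1  ≥
u = 1/3, v = 0 ↦ 1/3  <
u = 1/3, v = 1/3 ↦ 1/3  <
u = 1/3, v = 2/3 ↦ 2/3  ≥
u = 1/3, v = 1 ↦ 1  ≥
u = 2/3, v = 0 ↦ 2/3  ≥
u = 2/3, v = 1/3 ↦ 2/3  ≥
u = 2/3, v = 2/3 ↦ 2/3  ≥
u = 2/3, v = 1 ↦ 1  ≥
u = 1, v = 0 ↦ 1  ≥
u = 1, v = 1/3 ↦ 1  ≥
u = 1, v = 2/3 ↦ 1  ≥
u = 1, v = 1 ↦ 1  ≥
So 12 of the 16 assignments meet the threshold.

12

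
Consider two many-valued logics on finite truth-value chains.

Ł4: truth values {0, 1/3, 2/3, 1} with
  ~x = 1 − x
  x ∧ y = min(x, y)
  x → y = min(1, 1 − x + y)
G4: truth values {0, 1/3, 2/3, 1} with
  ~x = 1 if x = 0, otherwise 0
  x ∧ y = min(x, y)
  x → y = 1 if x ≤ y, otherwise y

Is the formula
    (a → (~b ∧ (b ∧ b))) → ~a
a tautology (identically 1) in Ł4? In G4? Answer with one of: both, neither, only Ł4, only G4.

only G4

In Ł4: at a = 1/3, b = 1/3 the value is 2/3 — not a tautology.
In G4: every assignment gives 1 — tautology.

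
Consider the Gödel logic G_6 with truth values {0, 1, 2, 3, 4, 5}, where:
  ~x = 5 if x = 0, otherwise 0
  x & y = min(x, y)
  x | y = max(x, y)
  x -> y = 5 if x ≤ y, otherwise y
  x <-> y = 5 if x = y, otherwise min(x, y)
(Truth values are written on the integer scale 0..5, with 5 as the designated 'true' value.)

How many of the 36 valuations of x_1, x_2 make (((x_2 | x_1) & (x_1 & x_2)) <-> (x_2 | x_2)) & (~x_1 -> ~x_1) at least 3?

value 5: 21 assignments (counts)
value 4: 1 assignment (counts)
value 3: 2 assignments (counts)
value 2: 3 assignments
value 1: 4 assignments
value 0: 5 assignments
So 24 of the 36 assignments meet the threshold.

24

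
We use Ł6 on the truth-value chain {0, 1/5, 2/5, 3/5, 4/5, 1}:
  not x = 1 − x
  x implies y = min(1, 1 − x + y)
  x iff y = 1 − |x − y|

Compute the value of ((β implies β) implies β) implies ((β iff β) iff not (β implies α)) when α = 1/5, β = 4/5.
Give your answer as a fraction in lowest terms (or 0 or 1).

β implies β = 4/5 implies 4/5 = 1
(β implies β) implies β = 1 implies 4/5 = 4/5
β iff β = 4/5 iff 4/5 = 1
β implies α = 4/5 implies 1/5 = 2/5
not (β implies α) = not 2/5 = 3/5
(β iff β) iff not (β implies α) = 1 iff 3/5 = 3/5
((β implies β) implies β) implies ((β iff β) iff not (β implies α)) = 4/5 implies 3/5 = 4/5

4/5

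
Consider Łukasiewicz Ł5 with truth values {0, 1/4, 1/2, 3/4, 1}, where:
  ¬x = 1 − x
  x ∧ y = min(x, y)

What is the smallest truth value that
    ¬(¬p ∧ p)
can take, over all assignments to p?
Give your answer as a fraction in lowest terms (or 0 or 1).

Take p = 1/2:
¬p = ¬1/2 = 1/2
¬p ∧ p = 1/2 ∧ 1/2 = 1/2
¬(¬p ∧ p) = ¬1/2 = 1/2
No assignment yields a value below 1/2, so this is the minimum.

1/2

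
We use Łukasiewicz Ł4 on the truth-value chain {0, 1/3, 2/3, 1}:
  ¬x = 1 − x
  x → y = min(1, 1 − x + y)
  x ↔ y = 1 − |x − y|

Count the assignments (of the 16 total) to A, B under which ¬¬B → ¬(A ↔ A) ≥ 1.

4

A = 0, B = 0 ↦ 1  ≥
A = 0, B = 1/3 ↦ 2/3  <
A = 0, B = 2/3 ↦ 1/3  <
A = 0, B = 1 ↦ 0  <
A = 1/3, B = 0 ↦ 1  ≥
A = 1/3, B = 1/3 ↦ 2/3  <
A = 1/3, B = 2/3 ↦ 1/3  <
A = 1/3, B = 1 ↦ 0  <
A = 2/3, B = 0 ↦ 1  ≥
A = 2/3, B = 1/3 ↦ 2/3  <
A = 2/3, B = 2/3 ↦ 1/3  <
A = 2/3, B = 1 ↦ 0  <
A = 1, B = 0 ↦ 1  ≥
A = 1, B = 1/3 ↦ 2/3  <
A = 1, B = 2/3 ↦ 1/3  <
A = 1, B = 1 ↦ 0  <
So 4 of the 16 assignments meet the threshold.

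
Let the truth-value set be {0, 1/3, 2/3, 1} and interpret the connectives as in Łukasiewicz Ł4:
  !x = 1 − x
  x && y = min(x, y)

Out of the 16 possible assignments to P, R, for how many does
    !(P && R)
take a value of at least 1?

7

P = 0, R = 0 ↦ 1  ≥
P = 0, R = 1/3 ↦ 1  ≥
P = 0, R = 2/3 ↦ 1  ≥
P = 0, R = 1 ↦ 1  ≥
P = 1/3, R = 0 ↦ 1  ≥
P = 1/3, R = 1/3 ↦ 2/3  <
P = 1/3, R = 2/3 ↦ 2/3  <
P = 1/3, R = 1 ↦ 2/3  <
P = 2/3, R = 0 ↦ 1  ≥
P = 2/3, R = 1/3 ↦ 2/3  <
P = 2/3, R = 2/3 ↦ 1/3  <
P = 2/3, R = 1 ↦ 1/3  <
P = 1, R = 0 ↦ 1  ≥
P = 1, R = 1/3 ↦ 2/3  <
P = 1, R = 2/3 ↦ 1/3  <
P = 1, R = 1 ↦ 0  <
So 7 of the 16 assignments meet the threshold.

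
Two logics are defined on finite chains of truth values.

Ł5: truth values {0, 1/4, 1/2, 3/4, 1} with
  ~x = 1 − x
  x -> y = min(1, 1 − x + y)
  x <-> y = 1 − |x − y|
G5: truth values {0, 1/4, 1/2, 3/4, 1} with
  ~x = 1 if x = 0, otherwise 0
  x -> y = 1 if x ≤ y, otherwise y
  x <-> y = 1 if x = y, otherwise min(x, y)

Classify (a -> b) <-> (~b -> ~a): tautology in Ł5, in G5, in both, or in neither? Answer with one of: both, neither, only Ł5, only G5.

only Ł5

In Ł5: every assignment gives 1 — tautology.
In G5: at a = 1/2, b = 1/4 the value is 1/4 — not a tautology.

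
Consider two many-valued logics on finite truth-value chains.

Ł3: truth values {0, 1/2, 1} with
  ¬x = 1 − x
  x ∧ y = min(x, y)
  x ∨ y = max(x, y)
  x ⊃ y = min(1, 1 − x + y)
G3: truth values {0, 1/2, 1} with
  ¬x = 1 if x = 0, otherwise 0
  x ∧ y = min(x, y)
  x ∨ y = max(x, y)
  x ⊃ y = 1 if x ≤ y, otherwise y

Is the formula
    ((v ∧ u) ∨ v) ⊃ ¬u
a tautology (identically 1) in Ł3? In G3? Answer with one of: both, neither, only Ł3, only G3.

neither

In Ł3: at u = 1/2, v = 1 the value is 1/2 — not a tautology.
In G3: at u = 1/2, v = 1/2 the value is 0 — not a tautology.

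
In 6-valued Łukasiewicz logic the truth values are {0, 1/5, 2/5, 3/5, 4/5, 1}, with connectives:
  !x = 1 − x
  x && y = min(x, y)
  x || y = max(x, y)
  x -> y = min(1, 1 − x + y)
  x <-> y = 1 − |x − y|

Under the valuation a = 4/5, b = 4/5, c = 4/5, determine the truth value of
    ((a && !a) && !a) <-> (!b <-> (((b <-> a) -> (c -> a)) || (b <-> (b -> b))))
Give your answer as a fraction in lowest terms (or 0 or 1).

1

!a = !4/5 = 1/5
a && !a = 4/5 && 1/5 = 1/5
!a = !4/5 = 1/5
(a && !a) && !a = 1/5 && 1/5 = 1/5
!b = !4/5 = 1/5
b <-> a = 4/5 <-> 4/5 = 1
c -> a = 4/5 -> 4/5 = 1
(b <-> a) -> (c -> a) = 1 -> 1 = 1
b -> b = 4/5 -> 4/5 = 1
b <-> (b -> b) = 4/5 <-> 1 = 4/5
((b <-> a) -> (c -> a)) || (b <-> (b -> b)) = 1 || 4/5 = 1
!b <-> (((b <-> a) -> (c -> a)) || (b <-> (b -> b))) = 1/5 <-> 1 = 1/5
((a && !a) && !a) <-> (!b <-> (((b <-> a) -> (c -> a)) || (b <-> (b -> b)))) = 1/5 <-> 1/5 = 1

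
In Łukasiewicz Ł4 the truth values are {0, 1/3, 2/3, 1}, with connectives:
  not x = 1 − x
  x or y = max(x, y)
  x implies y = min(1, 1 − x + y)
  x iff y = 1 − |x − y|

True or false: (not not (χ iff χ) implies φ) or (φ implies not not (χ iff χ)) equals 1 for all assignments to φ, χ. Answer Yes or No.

Yes

φ = 0, χ = 0 ↦ 1
φ = 0, χ = 1/3 ↦ 1
φ = 0, χ = 2/3 ↦ 1
φ = 0, χ = 1 ↦ 1
φ = 1/3, χ = 0 ↦ 1
φ = 1/3, χ = 1/3 ↦ 1
φ = 1/3, χ = 2/3 ↦ 1
φ = 1/3, χ = 1 ↦ 1
φ = 2/3, χ = 0 ↦ 1
φ = 2/3, χ = 1/3 ↦ 1
φ = 2/3, χ = 2/3 ↦ 1
φ = 2/3, χ = 1 ↦ 1
φ = 1, χ = 0 ↦ 1
φ = 1, χ = 1/3 ↦ 1
φ = 1, χ = 2/3 ↦ 1
φ = 1, χ = 1 ↦ 1
Every assignment gives a value ≥ 1.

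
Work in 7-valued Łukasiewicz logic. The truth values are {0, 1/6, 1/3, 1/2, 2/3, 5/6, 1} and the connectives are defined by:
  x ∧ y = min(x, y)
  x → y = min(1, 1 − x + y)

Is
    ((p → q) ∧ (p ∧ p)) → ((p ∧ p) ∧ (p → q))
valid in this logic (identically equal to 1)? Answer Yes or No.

Yes

At p = 5/6, q = 5/6, for instance:
p → q = 5/6 → 5/6 = 1
p ∧ p = 5/6 ∧ 5/6 = 5/6
(p → q) ∧ (p ∧ p) = 1 ∧ 5/6 = 5/6
(p ∧ p) ∧ (p → q) = 5/6 ∧ 1 = 5/6
((p → q) ∧ (p ∧ p)) → ((p ∧ p) ∧ (p → q)) = 5/6 → 5/6 = 1
and checking the remaining 48 assignments likewise gives ≥ 1 in every case.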